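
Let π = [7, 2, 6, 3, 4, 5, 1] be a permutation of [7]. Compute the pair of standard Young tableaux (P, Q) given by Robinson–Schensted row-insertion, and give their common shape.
P = [1, 3, 4, 5] / [2] / [6] / [7];  Q = [1, 3, 5, 6] / [2] / [4] / [7];  common shape = (4, 1, 1, 1)

Row-insert the values π_1, π_2, … into P one at a time, bumping the leftmost entry strictly greater than the inserted value down to the next row. The recording tableau Q records, in position (i, j), the step at which that cell was added to P.
  Insert 7 (step 1): P = [7];  Q = [1]
  Insert 2 (step 2): P = [2] / [7];  Q = [1] / [2]
  Insert 6 (step 3): P = [2, 6] / [7];  Q = [1, 3] / [2]
  Insert 3 (step 4): P = [2, 3] / [6] / [7];  Q = [1, 3] / [2] / [4]
  Insert 4 (step 5): P = [2, 3, 4] / [6] / [7];  Q = [1, 3, 5] / [2] / [4]
  Insert 5 (step 6): P = [2, 3, 4, 5] / [6] / [7];  Q = [1, 3, 5, 6] / [2] / [4]
  Insert 1 (step 7): P = [1, 3, 4, 5] / [2] / [6] / [7];  Q = [1, 3, 5, 6] / [2] / [4] / [7]
Final shape: (4, 1, 1, 1).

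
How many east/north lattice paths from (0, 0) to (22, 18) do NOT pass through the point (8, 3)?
Number of paths = 100583066400

Total paths from (0, 0) to (22, 18): C(40, 22) = 113380261800. Paths through (8, 3): (paths (0, 0) → (8, 3)) × (paths (8, 3) → (22, 18)) = C(11, 8) · C(29, 14) = 165 · 77558760 = 12797195400. Avoidance count = 113380261800 − 12797195400 = 100583066400.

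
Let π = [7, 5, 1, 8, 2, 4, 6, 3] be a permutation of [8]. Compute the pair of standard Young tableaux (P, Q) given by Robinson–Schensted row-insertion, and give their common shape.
P = [1, 2, 3, 6] / [4, 8] / [5] / [7];  Q = [1, 4, 6, 7] / [2, 5] / [3] / [8];  common shape = (4, 2, 1, 1)

Row-insert the values π_1, π_2, … into P one at a time, bumping the leftmost entry strictly greater than the inserted value down to the next row. The recording tableau Q records, in position (i, j), the step at which that cell was added to P.
  Insert 7 (step 1): P = [7];  Q = [1]
  Insert 5 (step 2): P = [5] / [7];  Q = [1] / [2]
  Insert 1 (step 3): P = [1] / [5] / [7];  Q = [1] / [2] / [3]
  Insert 8 (step 4): P = [1, 8] / [5] / [7];  Q = [1, 4] / [2] / [3]
  Insert 2 (step 5): P = [1, 2] / [5, 8] / [7];  Q = [1, 4] / [2, 5] / [3]
  Insert 4 (step 6): P = [1, 2, 4] / [5, 8] / [7];  Q = [1, 4, 6] / [2, 5] / [3]
  Insert 6 (step 7): P = [1, 2, 4, 6] / [5, 8] / [7];  Q = [1, 4, 6, 7] / [2, 5] / [3]
  Insert 3 (step 8): P = [1, 2, 3, 6] / [4, 8] / [5] / [7];  Q = [1, 4, 6, 7] / [2, 5] / [3] / [8]
Final shape: (4, 2, 1, 1).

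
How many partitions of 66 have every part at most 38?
p(66, parts ≤ 38) = 2308778

Use the recurrence p(n, m) = p(n, m−1) + p(n−m, m): either the largest part is < m (count p(n, m−1)) or the largest part is exactly m (remove one copy of m, count p(n−m, m)). With p(0, ·) = 1 this gives p(66, parts ≤ 38) = 2308778. (By conjugating Young diagrams, this also counts partitions of 66 into at most 38 parts.)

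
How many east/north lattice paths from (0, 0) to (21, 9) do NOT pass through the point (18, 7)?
Number of paths = 9500150

Total paths from (0, 0) to (21, 9): C(30, 21) = 14307150. Paths through (18, 7): (paths (0, 0) → (18, 7)) × (paths (18, 7) → (21, 9)) = C(25, 18) · C(5, 3) = 480700 · 10 = 4807000. Avoidance count = 14307150 − 4807000 = 9500150.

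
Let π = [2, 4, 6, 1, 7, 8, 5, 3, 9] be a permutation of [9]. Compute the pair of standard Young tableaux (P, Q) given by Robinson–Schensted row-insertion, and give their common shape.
P = [1, 3, 5, 7, 8, 9] / [2, 4] / [6];  Q = [1, 2, 3, 5, 6, 9] / [4, 7] / [8];  common shape = (6, 2, 1)

Row-insert the values π_1, π_2, … into P one at a time, bumping the leftmost entry strictly greater than the inserted value down to the next row. The recording tableau Q records, in position (i, j), the step at which that cell was added to P.
  Insert 2 (step 1): P = [2];  Q = [1]
  Insert 4 (step 2): P = [2, 4];  Q = [1, 2]
  Insert 6 (step 3): P = [2, 4, 6];  Q = [1, 2, 3]
  Insert 1 (step 4): P = [1, 4, 6] / [2];  Q = [1, 2, 3] / [4]
  Insert 7 (step 5): P = [1, 4, 6, 7] / [2];  Q = [1, 2, 3, 5] / [4]
  Insert 8 (step 6): P = [1, 4, 6, 7, 8] / [2];  Q = [1, 2, 3, 5, 6] / [4]
  Insert 5 (step 7): P = [1, 4, 5, 7, 8] / [2, 6];  Q = [1, 2, 3, 5, 6] / [4, 7]
  Insert 3 (step 8): P = [1, 3, 5, 7, 8] / [2, 4] / [6];  Q = [1, 2, 3, 5, 6] / [4, 7] / [8]
  Insert 9 (step 9): P = [1, 3, 5, 7, 8, 9] / [2, 4] / [6];  Q = [1, 2, 3, 5, 6, 9] / [4, 7] / [8]
Final shape: (6, 2, 1).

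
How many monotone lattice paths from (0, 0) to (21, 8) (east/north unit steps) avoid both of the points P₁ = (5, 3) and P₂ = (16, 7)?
Number of paths = 2140299

Inclusion–exclusion. Total paths: C(29, 21) = 4292145. Through P₁: C(8, 5)·C(21, 16) = 1139544. Through P₂: C(23, 16)·C(6, 5) = 1470942. Since P₁ is strictly southwest of P₂, a monotone path through both must visit P₁ then P₂; paths through both = C(8, 5)·C(15, 11)·C(6, 5) = 458640. Avoid both = 4292145 − 1139544 − 1470942 + 458640 = 2140299.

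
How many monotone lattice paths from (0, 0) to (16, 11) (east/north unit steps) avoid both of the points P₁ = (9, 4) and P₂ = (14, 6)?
Number of paths = 10085370

Inclusion–exclusion. Total paths: C(27, 16) = 13037895. Through P₁: C(13, 9)·C(14, 7) = 2453880. Through P₂: C(20, 14)·C(7, 2) = 813960. Since P₁ is strictly southwest of P₂, a monotone path through both must visit P₁ then P₂; paths through both = C(13, 9)·C(7, 5)·C(7, 2) = 315315. Avoid both = 13037895 − 2453880 − 813960 + 315315 = 10085370.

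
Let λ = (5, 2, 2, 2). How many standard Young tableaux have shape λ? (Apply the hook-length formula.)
# SYT of shape (5, 2, 2, 2) = 825

Hook-length formula: f^λ = n! / Π hook(c), product over all cells c of the Young diagram. For λ = (5, 2, 2, 2), n = 11 boxes. Hook lengths by row (left-to-right, top-to-bottom): [8, 7, 3, 2, 1]; [4, 3]; [3, 2]; [2, 1]. Product of hooks = 48384. So f^λ = 11! / 48384 = 39916800 / 48384 = 825.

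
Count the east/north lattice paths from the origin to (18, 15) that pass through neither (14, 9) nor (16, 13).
Number of paths = 531912030

Inclusion–exclusion. Total paths: C(33, 18) = 1037158320. Through P₁: C(23, 14)·C(10, 4) = 171609900. Through P₂: C(29, 16)·C(4, 2) = 407183490. Since P₁ is strictly southwest of P₂, a monotone path through both must visit P₁ then P₂; paths through both = C(23, 14)·C(6, 2)·C(4, 2) = 73547100. Avoid both = 1037158320 − 171609900 − 407183490 + 73547100 = 531912030.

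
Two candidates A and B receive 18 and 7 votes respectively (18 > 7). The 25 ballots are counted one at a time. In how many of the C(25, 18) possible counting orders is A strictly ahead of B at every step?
Strict-lead orderings = 211508

Total orderings of the 25 votes with 18 for A: C(25, 18) = 480700. By the Bertrand ballot formula (Cycle Lemma / reflection principle), the number of orderings in which A is strictly ahead of B throughout is (p − q)/(p + q) · C(p + q, p) = (18 − 7)/(18 + 7) · 480700 = 211508.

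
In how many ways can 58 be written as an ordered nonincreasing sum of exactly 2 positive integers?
p(58, 2 parts) = 29

Partitions of n into exactly k parts are in bijection with partitions of n − k into at most k parts (subtract 1 from each part). So p(58, exactly 2) = p(56, parts ≤ 2). Computing via the recurrence p(m, j) = p(m, j−1) + p(m−j, j) gives 29.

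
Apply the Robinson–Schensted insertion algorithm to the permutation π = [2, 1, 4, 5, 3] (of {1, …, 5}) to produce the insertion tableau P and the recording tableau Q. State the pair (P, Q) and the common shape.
P = [1, 3, 5] / [2, 4];  Q = [1, 3, 4] / [2, 5];  common shape = (3, 2)

Row-insert the values π_1, π_2, … into P one at a time, bumping the leftmost entry strictly greater than the inserted value down to the next row. The recording tableau Q records, in position (i, j), the step at which that cell was added to P.
  Insert 2 (step 1): P = [2];  Q = [1]
  Insert 1 (step 2): P = [1] / [2];  Q = [1] / [2]
  Insert 4 (step 3): P = [1, 4] / [2];  Q = [1, 3] / [2]
  Insert 5 (step 4): P = [1, 4, 5] / [2];  Q = [1, 3, 4] / [2]
  Insert 3 (step 5): P = [1, 3, 5] / [2, 4];  Q = [1, 3, 4] / [2, 5]
Final shape: (3, 2).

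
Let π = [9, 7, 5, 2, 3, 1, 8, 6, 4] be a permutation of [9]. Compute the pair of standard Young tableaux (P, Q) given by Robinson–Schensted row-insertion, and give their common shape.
P = [1, 3, 4] / [2, 6] / [5, 8] / [7] / [9];  Q = [1, 5, 7] / [2, 8] / [3, 9] / [4] / [6];  common shape = (3, 2, 2, 1, 1)

Row-insert the values π_1, π_2, … into P one at a time, bumping the leftmost entry strictly greater than the inserted value down to the next row. The recording tableau Q records, in position (i, j), the step at which that cell was added to P.
  Insert 9 (step 1): P = [9];  Q = [1]
  Insert 7 (step 2): P = [7] / [9];  Q = [1] / [2]
  Insert 5 (step 3): P = [5] / [7] / [9];  Q = [1] / [2] / [3]
  Insert 2 (step 4): P = [2] / [5] / [7] / [9];  Q = [1] / [2] / [3] / [4]
  Insert 3 (step 5): P = [2, 3] / [5] / [7] / [9];  Q = [1, 5] / [2] / [3] / [4]
  Insert 1 (step 6): P = [1, 3] / [2] / [5] / [7] / [9];  Q = [1, 5] / [2] / [3] / [4] / [6]
  Insert 8 (step 7): P = [1, 3, 8] / [2] / [5] / [7] / [9];  Q = [1, 5, 7] / [2] / [3] / [4] / [6]
  Insert 6 (step 8): P = [1, 3, 6] / [2, 8] / [5] / [7] / [9];  Q = [1, 5, 7] / [2, 8] / [3] / [4] / [6]
  Insert 4 (step 9): P = [1, 3, 4] / [2, 6] / [5, 8] / [7] / [9];  Q = [1, 5, 7] / [2, 8] / [3, 9] / [4] / [6]
Final shape: (3, 2, 2, 1, 1).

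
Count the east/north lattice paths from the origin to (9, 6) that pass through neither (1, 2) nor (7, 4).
Number of paths = 2044

Inclusion–exclusion. Total paths: C(15, 9) = 5005. Through P₁: C(3, 1)·C(12, 8) = 1485. Through P₂: C(11, 7)·C(4, 2) = 1980. Since P₁ is strictly southwest of P₂, a monotone path through both must visit P₁ then P₂; paths through both = C(3, 1)·C(8, 6)·C(4, 2) = 504. Avoid both = 5005 − 1485 − 1980 + 504 = 2044.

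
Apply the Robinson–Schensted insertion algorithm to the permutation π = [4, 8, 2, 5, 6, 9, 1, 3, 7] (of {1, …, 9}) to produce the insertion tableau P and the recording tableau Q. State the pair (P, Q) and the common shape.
P = [1, 3, 6, 7] / [2, 5, 9] / [4, 8];  Q = [1, 2, 5, 6] / [3, 4, 9] / [7, 8];  common shape = (4, 3, 2)

Row-insert the values π_1, π_2, … into P one at a time, bumping the leftmost entry strictly greater than the inserted value down to the next row. The recording tableau Q records, in position (i, j), the step at which that cell was added to P.
  Insert 4 (step 1): P = [4];  Q = [1]
  Insert 8 (step 2): P = [4, 8];  Q = [1, 2]
  Insert 2 (step 3): P = [2, 8] / [4];  Q = [1, 2] / [3]
  Insert 5 (step 4): P = [2, 5] / [4, 8];  Q = [1, 2] / [3, 4]
  Insert 6 (step 5): P = [2, 5, 6] / [4, 8];  Q = [1, 2, 5] / [3, 4]
  Insert 9 (step 6): P = [2, 5, 6, 9] / [4, 8];  Q = [1, 2, 5, 6] / [3, 4]
  Insert 1 (step 7): P = [1, 5, 6, 9] / [2, 8] / [4];  Q = [1, 2, 5, 6] / [3, 4] / [7]
  Insert 3 (step 8): P = [1, 3, 6, 9] / [2, 5] / [4, 8];  Q = [1, 2, 5, 6] / [3, 4] / [7, 8]
  Insert 7 (step 9): P = [1, 3, 6, 7] / [2, 5, 9] / [4, 8];  Q = [1, 2, 5, 6] / [3, 4, 9] / [7, 8]
Final shape: (4, 3, 2).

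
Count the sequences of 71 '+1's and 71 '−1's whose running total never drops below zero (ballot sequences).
C_71 = 5175569924646105559418940193995065716350

These ballot sequences are counted by the Catalan number C_n = (1/(n + 1)) · C(2n, n). For n = 71: C_71 = (1/72) · C(142, 71) = 372641034574519600278163693967644731577200/72 = 5175569924646105559418940193995065716350.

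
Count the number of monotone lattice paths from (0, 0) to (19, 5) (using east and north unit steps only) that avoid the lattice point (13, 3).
Number of paths = 26824

Total paths from (0, 0) to (19, 5): C(24, 19) = 42504. Paths through (13, 3): (paths (0, 0) → (13, 3)) × (paths (13, 3) → (19, 5)) = C(16, 13) · C(8, 6) = 560 · 28 = 15680. Avoidance count = 42504 − 15680 = 26824.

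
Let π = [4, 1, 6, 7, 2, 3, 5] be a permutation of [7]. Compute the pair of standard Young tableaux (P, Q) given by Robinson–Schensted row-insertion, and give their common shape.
P = [1, 2, 3, 5] / [4, 6, 7];  Q = [1, 3, 4, 7] / [2, 5, 6];  common shape = (4, 3)

Row-insert the values π_1, π_2, … into P one at a time, bumping the leftmost entry strictly greater than the inserted value down to the next row. The recording tableau Q records, in position (i, j), the step at which that cell was added to P.
  Insert 4 (step 1): P = [4];  Q = [1]
  Insert 1 (step 2): P = [1] / [4];  Q = [1] / [2]
  Insert 6 (step 3): P = [1, 6] / [4];  Q = [1, 3] / [2]
  Insert 7 (step 4): P = [1, 6, 7] / [4];  Q = [1, 3, 4] / [2]
  Insert 2 (step 5): P = [1, 2, 7] / [4, 6];  Q = [1, 3, 4] / [2, 5]
  Insert 3 (step 6): P = [1, 2, 3] / [4, 6, 7];  Q = [1, 3, 4] / [2, 5, 6]
  Insert 5 (step 7): P = [1, 2, 3, 5] / [4, 6, 7];  Q = [1, 3, 4, 7] / [2, 5, 6]
Final shape: (4, 3).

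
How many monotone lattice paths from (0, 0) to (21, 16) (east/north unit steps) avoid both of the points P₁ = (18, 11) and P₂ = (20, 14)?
Number of paths = 7800318210

Inclusion–exclusion. Total paths: C(37, 21) = 12875774670. Through P₁: C(29, 18)·C(8, 3) = 1937448240. Through P₂: C(34, 20)·C(3, 1) = 4175926920. Since P₁ is strictly southwest of P₂, a monotone path through both must visit P₁ then P₂; paths through both = C(29, 18)·C(5, 2)·C(3, 1) = 1037918700. Avoid both = 12875774670 − 1937448240 − 4175926920 + 1037918700 = 7800318210.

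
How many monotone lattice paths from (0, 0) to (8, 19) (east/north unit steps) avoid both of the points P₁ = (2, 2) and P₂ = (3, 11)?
Number of paths = 1223145

Inclusion–exclusion. Total paths: C(27, 8) = 2220075. Through P₁: C(4, 2)·C(23, 6) = 605682. Through P₂: C(14, 3)·C(13, 5) = 468468. Since P₁ is strictly southwest of P₂, a monotone path through both must visit P₁ then P₂; paths through both = C(4, 2)·C(10, 1)·C(13, 5) = 77220. Avoid both = 2220075 − 605682 − 468468 + 77220 = 1223145.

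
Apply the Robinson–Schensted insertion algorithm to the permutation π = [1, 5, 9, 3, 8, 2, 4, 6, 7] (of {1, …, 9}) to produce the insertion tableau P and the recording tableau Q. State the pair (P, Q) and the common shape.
P = [1, 2, 4, 6, 7] / [3, 8] / [5, 9];  Q = [1, 2, 3, 8, 9] / [4, 5] / [6, 7];  common shape = (5, 2, 2)

Row-insert the values π_1, π_2, … into P one at a time, bumping the leftmost entry strictly greater than the inserted value down to the next row. The recording tableau Q records, in position (i, j), the step at which that cell was added to P.
  Insert 1 (step 1): P = [1];  Q = [1]
  Insert 5 (step 2): P = [1, 5];  Q = [1, 2]
  Insert 9 (step 3): P = [1, 5, 9];  Q = [1, 2, 3]
  Insert 3 (step 4): P = [1, 3, 9] / [5];  Q = [1, 2, 3] / [4]
  Insert 8 (step 5): P = [1, 3, 8] / [5, 9];  Q = [1, 2, 3] / [4, 5]
  Insert 2 (step 6): P = [1, 2, 8] / [3, 9] / [5];  Q = [1, 2, 3] / [4, 5] / [6]
  Insert 4 (step 7): P = [1, 2, 4] / [3, 8] / [5, 9];  Q = [1, 2, 3] / [4, 5] / [6, 7]
  Insert 6 (step 8): P = [1, 2, 4, 6] / [3, 8] / [5, 9];  Q = [1, 2, 3, 8] / [4, 5] / [6, 7]
  Insert 7 (step 9): P = [1, 2, 4, 6, 7] / [3, 8] / [5, 9];  Q = [1, 2, 3, 8, 9] / [4, 5] / [6, 7]
Final shape: (5, 2, 2).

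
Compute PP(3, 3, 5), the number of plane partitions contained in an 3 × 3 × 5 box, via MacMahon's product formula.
PP(3, 3, 5) = 14112

Evaluate the triple product over i = 1..3, j = 1..3, k = 1..5. The factors are (2/1) · (3/2) · (4/3) · (5/4) · (6/5) · (3/2) · (4/3) · (5/4) · … (45 factors total). The numerators and denominators telescope so the product is an integer; carrying out the multiplication exactly gives PP(3, 3, 5) = 14112.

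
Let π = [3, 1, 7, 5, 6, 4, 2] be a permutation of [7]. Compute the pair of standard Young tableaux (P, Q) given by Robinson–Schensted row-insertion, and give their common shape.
P = [1, 2, 6] / [3, 4] / [5] / [7];  Q = [1, 3, 5] / [2, 4] / [6] / [7];  common shape = (3, 2, 1, 1)

Row-insert the values π_1, π_2, … into P one at a time, bumping the leftmost entry strictly greater than the inserted value down to the next row. The recording tableau Q records, in position (i, j), the step at which that cell was added to P.
  Insert 3 (step 1): P = [3];  Q = [1]
  Insert 1 (step 2): P = [1] / [3];  Q = [1] / [2]
  Insert 7 (step 3): P = [1, 7] / [3];  Q = [1, 3] / [2]
  Insert 5 (step 4): P = [1, 5] / [3, 7];  Q = [1, 3] / [2, 4]
  Insert 6 (step 5): P = [1, 5, 6] / [3, 7];  Q = [1, 3, 5] / [2, 4]
  Insert 4 (step 6): P = [1, 4, 6] / [3, 5] / [7];  Q = [1, 3, 5] / [2, 4] / [6]
  Insert 2 (step 7): P = [1, 2, 6] / [3, 4] / [5] / [7];  Q = [1, 3, 5] / [2, 4] / [6] / [7]
Final shape: (3, 2, 1, 1).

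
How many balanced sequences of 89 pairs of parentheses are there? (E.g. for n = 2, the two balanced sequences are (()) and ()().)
C_89 = 254224158304000796523953440778841647086547372026600

These balanced parentheses are counted by the Catalan number C_n = (1/(n + 1)) · C(2n, n). For n = 89: C_89 = (1/90) · C(178, 89) = 22880174247360071687155809670095748237789263482394000/90 = 254224158304000796523953440778841647086547372026600.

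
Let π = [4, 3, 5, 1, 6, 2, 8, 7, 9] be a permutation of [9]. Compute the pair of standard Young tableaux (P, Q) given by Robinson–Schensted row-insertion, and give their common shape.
P = [1, 2, 6, 7, 9] / [3, 5, 8] / [4];  Q = [1, 3, 5, 7, 9] / [2, 6, 8] / [4];  common shape = (5, 3, 1)

Row-insert the values π_1, π_2, … into P one at a time, bumping the leftmost entry strictly greater than the inserted value down to the next row. The recording tableau Q records, in position (i, j), the step at which that cell was added to P.
  Insert 4 (step 1): P = [4];  Q = [1]
  Insert 3 (step 2): P = [3] / [4];  Q = [1] / [2]
  Insert 5 (step 3): P = [3, 5] / [4];  Q = [1, 3] / [2]
  Insert 1 (step 4): P = [1, 5] / [3] / [4];  Q = [1, 3] / [2] / [4]
  Insert 6 (step 5): P = [1, 5, 6] / [3] / [4];  Q = [1, 3, 5] / [2] / [4]
  Insert 2 (step 6): P = [1, 2, 6] / [3, 5] / [4];  Q = [1, 3, 5] / [2, 6] / [4]
  Insert 8 (step 7): P = [1, 2, 6, 8] / [3, 5] / [4];  Q = [1, 3, 5, 7] / [2, 6] / [4]
  Insert 7 (step 8): P = [1, 2, 6, 7] / [3, 5, 8] / [4];  Q = [1, 3, 5, 7] / [2, 6, 8] / [4]
  Insert 9 (step 9): P = [1, 2, 6, 7, 9] / [3, 5, 8] / [4];  Q = [1, 3, 5, 7, 9] / [2, 6, 8] / [4]
Final shape: (5, 3, 1).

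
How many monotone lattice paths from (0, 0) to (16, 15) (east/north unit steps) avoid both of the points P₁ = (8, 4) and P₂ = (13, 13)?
Number of paths = 169031005

Inclusion–exclusion. Total paths: C(31, 16) = 300540195. Through P₁: C(12, 8)·C(19, 8) = 37413090. Through P₂: C(26, 13)·C(5, 3) = 104006000. Since P₁ is strictly southwest of P₂, a monotone path through both must visit P₁ then P₂; paths through both = C(12, 8)·C(14, 5)·C(5, 3) = 9909900. Avoid both = 300540195 − 37413090 − 104006000 + 9909900 = 169031005.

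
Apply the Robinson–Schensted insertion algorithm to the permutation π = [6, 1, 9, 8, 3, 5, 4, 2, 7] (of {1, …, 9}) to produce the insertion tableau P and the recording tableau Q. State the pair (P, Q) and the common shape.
P = [1, 2, 4, 7] / [3, 8] / [5] / [6] / [9];  Q = [1, 3, 6, 9] / [2, 4] / [5] / [7] / [8];  common shape = (4, 2, 1, 1, 1)

Row-insert the values π_1, π_2, … into P one at a time, bumping the leftmost entry strictly greater than the inserted value down to the next row. The recording tableau Q records, in position (i, j), the step at which that cell was added to P.
  Insert 6 (step 1): P = [6];  Q = [1]
  Insert 1 (step 2): P = [1] / [6];  Q = [1] / [2]
  Insert 9 (step 3): P = [1, 9] / [6];  Q = [1, 3] / [2]
  Insert 8 (step 4): P = [1, 8] / [6, 9];  Q = [1, 3] / [2, 4]
  Insert 3 (step 5): P = [1, 3] / [6, 8] / [9];  Q = [1, 3] / [2, 4] / [5]
  Insert 5 (step 6): P = [1, 3, 5] / [6, 8] / [9];  Q = [1, 3, 6] / [2, 4] / [5]
  Insert 4 (step 7): P = [1, 3, 4] / [5, 8] / [6] / [9];  Q = [1, 3, 6] / [2, 4] / [5] / [7]
  Insert 2 (step 8): P = [1, 2, 4] / [3, 8] / [5] / [6] / [9];  Q = [1, 3, 6] / [2, 4] / [5] / [7] / [8]
  Insert 7 (step 9): P = [1, 2, 4, 7] / [3, 8] / [5] / [6] / [9];  Q = [1, 3, 6, 9] / [2, 4] / [5] / [7] / [8]
Final shape: (4, 2, 1, 1, 1).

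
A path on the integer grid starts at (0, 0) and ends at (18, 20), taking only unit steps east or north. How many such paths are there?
Number of paths = 33578000610

A monotone lattice path from (0, 0) to (18, 20) consists of 18 east steps and 20 north steps in some order, so it is determined by which 18 of the 38 steps are east. The count is C(38, 18) = 33578000610.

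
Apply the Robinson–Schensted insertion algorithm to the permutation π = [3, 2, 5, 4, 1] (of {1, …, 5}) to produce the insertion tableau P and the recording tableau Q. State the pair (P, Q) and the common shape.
P = [1, 4] / [2, 5] / [3];  Q = [1, 3] / [2, 4] / [5];  common shape = (2, 2, 1)

Row-insert the values π_1, π_2, … into P one at a time, bumping the leftmost entry strictly greater than the inserted value down to the next row. The recording tableau Q records, in position (i, j), the step at which that cell was added to P.
  Insert 3 (step 1): P = [3];  Q = [1]
  Insert 2 (step 2): P = [2] / [3];  Q = [1] / [2]
  Insert 5 (step 3): P = [2, 5] / [3];  Q = [1, 3] / [2]
  Insert 4 (step 4): P = [2, 4] / [3, 5];  Q = [1, 3] / [2, 4]
  Insert 1 (step 5): P = [1, 4] / [2, 5] / [3];  Q = [1, 3] / [2, 4] / [5]
Final shape: (2, 2, 1).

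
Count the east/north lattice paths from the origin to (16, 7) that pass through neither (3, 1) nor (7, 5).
Number of paths = 108469

Inclusion–exclusion. Total paths: C(23, 16) = 245157. Through P₁: C(4, 3)·C(19, 13) = 108528. Through P₂: C(12, 7)·C(11, 9) = 43560. Since P₁ is strictly southwest of P₂, a monotone path through both must visit P₁ then P₂; paths through both = C(4, 3)·C(8, 4)·C(11, 9) = 15400. Avoid both = 245157 − 108528 − 43560 + 15400 = 108469.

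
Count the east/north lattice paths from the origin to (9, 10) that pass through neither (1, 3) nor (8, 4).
Number of paths = 63397

Inclusion–exclusion. Total paths: C(19, 9) = 92378. Through P₁: C(4, 1)·C(15, 8) = 25740. Through P₂: C(12, 8)·C(7, 1) = 3465. Since P₁ is strictly southwest of P₂, a monotone path through both must visit P₁ then P₂; paths through both = C(4, 1)·C(8, 7)·C(7, 1) = 224. Avoid both = 92378 − 25740 − 3465 + 224 = 63397.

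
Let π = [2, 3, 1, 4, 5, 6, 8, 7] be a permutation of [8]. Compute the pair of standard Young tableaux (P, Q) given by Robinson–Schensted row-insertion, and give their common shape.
P = [1, 3, 4, 5, 6, 7] / [2, 8];  Q = [1, 2, 4, 5, 6, 7] / [3, 8];  common shape = (6, 2)

Row-insert the values π_1, π_2, … into P one at a time, bumping the leftmost entry strictly greater than the inserted value down to the next row. The recording tableau Q records, in position (i, j), the step at which that cell was added to P.
  Insert 2 (step 1): P = [2];  Q = [1]
  Insert 3 (step 2): P = [2, 3];  Q = [1, 2]
  Insert 1 (step 3): P = [1, 3] / [2];  Q = [1, 2] / [3]
  Insert 4 (step 4): P = [1, 3, 4] / [2];  Q = [1, 2, 4] / [3]
  Insert 5 (step 5): P = [1, 3, 4, 5] / [2];  Q = [1, 2, 4, 5] / [3]
  Insert 6 (step 6): P = [1, 3, 4, 5, 6] / [2];  Q = [1, 2, 4, 5, 6] / [3]
  Insert 8 (step 7): P = [1, 3, 4, 5, 6, 8] / [2];  Q = [1, 2, 4, 5, 6, 7] / [3]
  Insert 7 (step 8): P = [1, 3, 4, 5, 6, 7] / [2, 8];  Q = [1, 2, 4, 5, 6, 7] / [3, 8]
Final shape: (6, 2).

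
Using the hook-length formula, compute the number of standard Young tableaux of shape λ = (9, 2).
# SYT of shape (9, 2) = 44

Hook-length formula: f^λ = n! / Π hook(c), product over all cells c of the Young diagram. For λ = (9, 2), n = 11 boxes. Hook lengths by row (left-to-right, top-to-bottom): [10, 9, 7, 6, 5, 4, 3, 2, 1]; [2, 1]. Product of hooks = 907200. So f^λ = 11! / 907200 = 39916800 / 907200 = 44.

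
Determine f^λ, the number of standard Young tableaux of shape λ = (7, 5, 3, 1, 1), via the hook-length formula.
# SYT of shape (7, 5, 3, 1, 1) = 2255526

Hook-length formula: f^λ = n! / Π hook(c), product over all cells c of the Young diagram. For λ = (7, 5, 3, 1, 1), n = 17 boxes. Hook lengths by row (left-to-right, top-to-bottom): [11, 8, 7, 5, 4, 2, 1]; [8, 5, 4, 2, 1]; [5, 2, 1]; [2]; [1]. Product of hooks = 157696000. So f^λ = 17! / 157696000 = 355687428096000 / 157696000 = 2255526.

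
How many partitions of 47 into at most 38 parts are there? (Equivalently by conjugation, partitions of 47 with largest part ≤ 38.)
p(47, parts ≤ 38) = 124687

Use the recurrence p(n, m) = p(n, m−1) + p(n−m, m): either the largest part is < m (count p(n, m−1)) or the largest part is exactly m (remove one copy of m, count p(n−m, m)). With p(0, ·) = 1 this gives p(47, parts ≤ 38) = 124687. (By conjugating Young diagrams, this also counts partitions of 47 into at most 38 parts.)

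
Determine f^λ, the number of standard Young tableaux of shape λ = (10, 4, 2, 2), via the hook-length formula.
# SYT of shape (10, 4, 2, 2) = 1099560

Hook-length formula: f^λ = n! / Π hook(c), product over all cells c of the Young diagram. For λ = (10, 4, 2, 2), n = 18 boxes. Hook lengths by row (left-to-right, top-to-bottom): [13, 12, 9, 8, 6, 5, 4, 3, 2, 1]; [6, 5, 2, 1]; [3, 2]; [2, 1]. Product of hooks = 5822668800. So f^λ = 18! / 5822668800 = 6402373705728000 / 5822668800 = 1099560.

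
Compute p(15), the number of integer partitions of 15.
p(15) = 176

Compute p(n) via the recurrence p(n, m) = p(n, m−1) + p(n−m, m), where p(n, m) counts partitions of n with all parts ≤ m and p(n) = p(n, n). The base cases are p(0, m) = 1 and p(n, 0) = 0 for n > 0. Filling the table yields p(15) = 176. (Euler's pentagonal recurrence is an alternative.)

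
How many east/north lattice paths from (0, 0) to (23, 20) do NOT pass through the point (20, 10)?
Number of paths = 951974043930

Total paths from (0, 0) to (23, 20): C(43, 23) = 960566918220. Paths through (20, 10): (paths (0, 0) → (20, 10)) × (paths (20, 10) → (23, 20)) = C(30, 20) · C(13, 3) = 30045015 · 286 = 8592874290. Avoidance count = 960566918220 − 8592874290 = 951974043930.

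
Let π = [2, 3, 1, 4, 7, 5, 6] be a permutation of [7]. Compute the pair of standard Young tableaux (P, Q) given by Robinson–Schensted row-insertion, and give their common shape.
P = [1, 3, 4, 5, 6] / [2, 7];  Q = [1, 2, 4, 5, 7] / [3, 6];  common shape = (5, 2)

Row-insert the values π_1, π_2, … into P one at a time, bumping the leftmost entry strictly greater than the inserted value down to the next row. The recording tableau Q records, in position (i, j), the step at which that cell was added to P.
  Insert 2 (step 1): P = [2];  Q = [1]
  Insert 3 (step 2): P = [2, 3];  Q = [1, 2]
  Insert 1 (step 3): P = [1, 3] / [2];  Q = [1, 2] / [3]
  Insert 4 (step 4): P = [1, 3, 4] / [2];  Q = [1, 2, 4] / [3]
  Insert 7 (step 5): P = [1, 3, 4, 7] / [2];  Q = [1, 2, 4, 5] / [3]
  Insert 5 (step 6): P = [1, 3, 4, 5] / [2, 7];  Q = [1, 2, 4, 5] / [3, 6]
  Insert 6 (step 7): P = [1, 3, 4, 5, 6] / [2, 7];  Q = [1, 2, 4, 5, 7] / [3, 6]
Final shape: (5, 2).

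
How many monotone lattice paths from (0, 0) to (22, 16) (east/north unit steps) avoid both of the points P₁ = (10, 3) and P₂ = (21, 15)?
Number of paths = 10390272126

Inclusion–exclusion. Total paths: C(38, 22) = 22239974430. Through P₁: C(13, 10)·C(25, 12) = 1487285800. Through P₂: C(36, 21)·C(2, 1) = 11135805120. Since P₁ is strictly southwest of P₂, a monotone path through both must visit P₁ then P₂; paths through both = C(13, 10)·C(23, 11)·C(2, 1) = 773388616. Avoid both = 22239974430 − 1487285800 − 11135805120 + 773388616 = 10390272126.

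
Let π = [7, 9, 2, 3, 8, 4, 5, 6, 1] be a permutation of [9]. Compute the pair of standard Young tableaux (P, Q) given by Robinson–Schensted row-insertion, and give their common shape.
P = [1, 3, 4, 5, 6] / [2, 8] / [7] / [9];  Q = [1, 2, 5, 7, 8] / [3, 4] / [6] / [9];  common shape = (5, 2, 1, 1)

Row-insert the values π_1, π_2, … into P one at a time, bumping the leftmost entry strictly greater than the inserted value down to the next row. The recording tableau Q records, in position (i, j), the step at which that cell was added to P.
  Insert 7 (step 1): P = [7];  Q = [1]
  Insert 9 (step 2): P = [7, 9];  Q = [1, 2]
  Insert 2 (step 3): P = [2, 9] / [7];  Q = [1, 2] / [3]
  Insert 3 (step 4): P = [2, 3] / [7, 9];  Q = [1, 2] / [3, 4]
  Insert 8 (step 5): P = [2, 3, 8] / [7, 9];  Q = [1, 2, 5] / [3, 4]
  Insert 4 (step 6): P = [2, 3, 4] / [7, 8] / [9];  Q = [1, 2, 5] / [3, 4] / [6]
  Insert 5 (step 7): P = [2, 3, 4, 5] / [7, 8] / [9];  Q = [1, 2, 5, 7] / [3, 4] / [6]
  Insert 6 (step 8): P = [2, 3, 4, 5, 6] / [7, 8] / [9];  Q = [1, 2, 5, 7, 8] / [3, 4] / [6]
  Insert 1 (step 9): P = [1, 3, 4, 5, 6] / [2, 8] / [7] / [9];  Q = [1, 2, 5, 7, 8] / [3, 4] / [6] / [9]
Final shape: (5, 2, 1, 1).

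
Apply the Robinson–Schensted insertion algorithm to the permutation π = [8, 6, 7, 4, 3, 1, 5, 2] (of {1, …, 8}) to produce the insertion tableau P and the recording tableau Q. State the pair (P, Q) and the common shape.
P = [1, 2] / [3, 5] / [4, 7] / [6] / [8];  Q = [1, 3] / [2, 7] / [4, 8] / [5] / [6];  common shape = (2, 2, 2, 1, 1)

Row-insert the values π_1, π_2, … into P one at a time, bumping the leftmost entry strictly greater than the inserted value down to the next row. The recording tableau Q records, in position (i, j), the step at which that cell was added to P.
  Insert 8 (step 1): P = [8];  Q = [1]
  Insert 6 (step 2): P = [6] / [8];  Q = [1] / [2]
  Insert 7 (step 3): P = [6, 7] / [8];  Q = [1, 3] / [2]
  Insert 4 (step 4): P = [4, 7] / [6] / [8];  Q = [1, 3] / [2] / [4]
  Insert 3 (step 5): P = [3, 7] / [4] / [6] / [8];  Q = [1, 3] / [2] / [4] / [5]
  Insert 1 (step 6): P = [1, 7] / [3] / [4] / [6] / [8];  Q = [1, 3] / [2] / [4] / [5] / [6]
  Insert 5 (step 7): P = [1, 5] / [3, 7] / [4] / [6] / [8];  Q = [1, 3] / [2, 7] / [4] / [5] / [6]
  Insert 2 (step 8): P = [1, 2] / [3, 5] / [4, 7] / [6] / [8];  Q = [1, 3] / [2, 7] / [4, 8] / [5] / [6]
Final shape: (2, 2, 2, 1, 1).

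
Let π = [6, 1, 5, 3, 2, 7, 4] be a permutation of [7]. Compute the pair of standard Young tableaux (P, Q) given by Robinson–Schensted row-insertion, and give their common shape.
P = [1, 2, 4] / [3, 7] / [5] / [6];  Q = [1, 3, 6] / [2, 7] / [4] / [5];  common shape = (3, 2, 1, 1)

Row-insert the values π_1, π_2, … into P one at a time, bumping the leftmost entry strictly greater than the inserted value down to the next row. The recording tableau Q records, in position (i, j), the step at which that cell was added to P.
  Insert 6 (step 1): P = [6];  Q = [1]
  Insert 1 (step 2): P = [1] / [6];  Q = [1] / [2]
  Insert 5 (step 3): P = [1, 5] / [6];  Q = [1, 3] / [2]
  Insert 3 (step 4): P = [1, 3] / [5] / [6];  Q = [1, 3] / [2] / [4]
  Insert 2 (step 5): P = [1, 2] / [3] / [5] / [6];  Q = [1, 3] / [2] / [4] / [5]
  Insert 7 (step 6): P = [1, 2, 7] / [3] / [5] / [6];  Q = [1, 3, 6] / [2] / [4] / [5]
  Insert 4 (step 7): P = [1, 2, 4] / [3, 7] / [5] / [6];  Q = [1, 3, 6] / [2, 7] / [4] / [5]
Final shape: (3, 2, 1, 1).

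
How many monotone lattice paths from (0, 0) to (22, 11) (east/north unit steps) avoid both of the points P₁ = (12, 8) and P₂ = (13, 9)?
Number of paths = 144007900

Inclusion–exclusion. Total paths: C(33, 22) = 193536720. Through P₁: C(20, 12)·C(13, 10) = 36027420. Through P₂: C(22, 13)·C(11, 9) = 27358100. Since P₁ is strictly southwest of P₂, a monotone path through both must visit P₁ then P₂; paths through both = C(20, 12)·C(2, 1)·C(11, 9) = 13856700. Avoid both = 193536720 − 36027420 − 27358100 + 13856700 = 144007900.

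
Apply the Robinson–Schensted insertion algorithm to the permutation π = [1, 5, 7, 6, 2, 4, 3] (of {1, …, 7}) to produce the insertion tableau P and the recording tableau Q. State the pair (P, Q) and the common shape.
P = [1, 2, 3] / [4, 6] / [5] / [7];  Q = [1, 2, 3] / [4, 6] / [5] / [7];  common shape = (3, 2, 1, 1)

Row-insert the values π_1, π_2, … into P one at a time, bumping the leftmost entry strictly greater than the inserted value down to the next row. The recording tableau Q records, in position (i, j), the step at which that cell was added to P.
  Insert 1 (step 1): P = [1];  Q = [1]
  Insert 5 (step 2): P = [1, 5];  Q = [1, 2]
  Insert 7 (step 3): P = [1, 5, 7];  Q = [1, 2, 3]
  Insert 6 (step 4): P = [1, 5, 6] / [7];  Q = [1, 2, 3] / [4]
  Insert 2 (step 5): P = [1, 2, 6] / [5] / [7];  Q = [1, 2, 3] / [4] / [5]
  Insert 4 (step 6): P = [1, 2, 4] / [5, 6] / [7];  Q = [1, 2, 3] / [4, 6] / [5]
  Insert 3 (step 7): P = [1, 2, 3] / [4, 6] / [5] / [7];  Q = [1, 2, 3] / [4, 6] / [5] / [7]
Final shape: (3, 2, 1, 1).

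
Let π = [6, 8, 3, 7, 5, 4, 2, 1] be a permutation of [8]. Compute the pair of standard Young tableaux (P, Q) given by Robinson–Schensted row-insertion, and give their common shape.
P = [1, 4] / [2, 7] / [3] / [5] / [6] / [8];  Q = [1, 2] / [3, 4] / [5] / [6] / [7] / [8];  common shape = (2, 2, 1, 1, 1, 1)

Row-insert the values π_1, π_2, … into P one at a time, bumping the leftmost entry strictly greater than the inserted value down to the next row. The recording tableau Q records, in position (i, j), the step at which that cell was added to P.
  Insert 6 (step 1): P = [6];  Q = [1]
  Insert 8 (step 2): P = [6, 8];  Q = [1, 2]
  Insert 3 (step 3): P = [3, 8] / [6];  Q = [1, 2] / [3]
  Insert 7 (step 4): P = [3, 7] / [6, 8];  Q = [1, 2] / [3, 4]
  Insert 5 (step 5): P = [3, 5] / [6, 7] / [8];  Q = [1, 2] / [3, 4] / [5]
  Insert 4 (step 6): P = [3, 4] / [5, 7] / [6] / [8];  Q = [1, 2] / [3, 4] / [5] / [6]
  Insert 2 (step 7): P = [2, 4] / [3, 7] / [5] / [6] / [8];  Q = [1, 2] / [3, 4] / [5] / [6] / [7]
  Insert 1 (step 8): P = [1, 4] / [2, 7] / [3] / [5] / [6] / [8];  Q = [1, 2] / [3, 4] / [5] / [6] / [7] / [8]
Final shape: (2, 2, 1, 1, 1, 1).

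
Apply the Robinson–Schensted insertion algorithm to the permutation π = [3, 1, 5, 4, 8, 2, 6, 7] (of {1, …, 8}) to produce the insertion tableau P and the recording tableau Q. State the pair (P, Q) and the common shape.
P = [1, 2, 6, 7] / [3, 4, 8] / [5];  Q = [1, 3, 5, 8] / [2, 4, 7] / [6];  common shape = (4, 3, 1)

Row-insert the values π_1, π_2, … into P one at a time, bumping the leftmost entry strictly greater than the inserted value down to the next row. The recording tableau Q records, in position (i, j), the step at which that cell was added to P.
  Insert 3 (step 1): P = [3];  Q = [1]
  Insert 1 (step 2): P = [1] / [3];  Q = [1] / [2]
  Insert 5 (step 3): P = [1, 5] / [3];  Q = [1, 3] / [2]
  Insert 4 (step 4): P = [1, 4] / [3, 5];  Q = [1, 3] / [2, 4]
  Insert 8 (step 5): P = [1, 4, 8] / [3, 5];  Q = [1, 3, 5] / [2, 4]
  Insert 2 (step 6): P = [1, 2, 8] / [3, 4] / [5];  Q = [1, 3, 5] / [2, 4] / [6]
  Insert 6 (step 7): P = [1, 2, 6] / [3, 4, 8] / [5];  Q = [1, 3, 5] / [2, 4, 7] / [6]
  Insert 7 (step 8): P = [1, 2, 6, 7] / [3, 4, 8] / [5];  Q = [1, 3, 5, 8] / [2, 4, 7] / [6]
Final shape: (4, 3, 1).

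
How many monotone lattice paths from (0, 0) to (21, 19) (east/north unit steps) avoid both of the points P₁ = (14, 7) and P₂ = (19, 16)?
Number of paths = 87151927860

Inclusion–exclusion. Total paths: C(40, 21) = 131282408400. Through P₁: C(21, 14)·C(19, 7) = 5859116640. Through P₂: C(35, 19)·C(5, 2) = 40599289500. Since P₁ is strictly southwest of P₂, a monotone path through both must visit P₁ then P₂; paths through both = C(21, 14)·C(14, 5)·C(5, 2) = 2327925600. Avoid both = 131282408400 − 5859116640 − 40599289500 + 2327925600 = 87151927860.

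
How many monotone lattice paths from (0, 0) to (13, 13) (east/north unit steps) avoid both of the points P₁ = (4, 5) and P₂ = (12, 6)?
Number of paths = 7198100

Inclusion–exclusion. Total paths: C(26, 13) = 10400600. Through P₁: C(9, 4)·C(17, 9) = 3063060. Through P₂: C(18, 12)·C(8, 1) = 148512. Since P₁ is strictly southwest of P₂, a monotone path through both must visit P₁ then P₂; paths through both = C(9, 4)·C(9, 8)·C(8, 1) = 9072. Avoid both = 10400600 − 3063060 − 148512 + 9072 = 7198100.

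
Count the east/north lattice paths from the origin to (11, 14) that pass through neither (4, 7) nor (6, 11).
Number of paths = 2908984

Inclusion–exclusion. Total paths: C(25, 11) = 4457400. Through P₁: C(11, 4)·C(14, 7) = 1132560. Through P₂: C(17, 6)·C(8, 5) = 693056. Since P₁ is strictly southwest of P₂, a monotone path through both must visit P₁ then P₂; paths through both = C(11, 4)·C(6, 2)·C(8, 5) = 277200. Avoid both = 4457400 − 1132560 − 693056 + 277200 = 2908984.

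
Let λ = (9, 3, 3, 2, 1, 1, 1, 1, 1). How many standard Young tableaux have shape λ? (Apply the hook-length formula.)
# SYT of shape (9, 3, 3, 2, 1, 1, 1, 1, 1) = 511230720

Hook-length formula: f^λ = n! / Π hook(c), product over all cells c of the Young diagram. For λ = (9, 3, 3, 2, 1, 1, 1, 1, 1), n = 22 boxes. Hook lengths by row (left-to-right, top-to-bottom): [17, 11, 9, 6, 5, 4, 3, 2, 1]; [10, 4, 2]; [9, 3, 1]; [7, 1]; [5]; [4]; [3]; [2]; [1]. Product of hooks = 2198617344000. So f^λ = 22! / 2198617344000 = 1124000727777607680000 / 2198617344000 = 511230720.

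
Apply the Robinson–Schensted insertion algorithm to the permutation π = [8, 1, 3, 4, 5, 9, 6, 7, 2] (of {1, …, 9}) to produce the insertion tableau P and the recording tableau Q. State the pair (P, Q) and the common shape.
P = [1, 2, 4, 5, 6, 7] / [3, 9] / [8];  Q = [1, 3, 4, 5, 6, 8] / [2, 7] / [9];  common shape = (6, 2, 1)

Row-insert the values π_1, π_2, … into P one at a time, bumping the leftmost entry strictly greater than the inserted value down to the next row. The recording tableau Q records, in position (i, j), the step at which that cell was added to P.
  Insert 8 (step 1): P = [8];  Q = [1]
  Insert 1 (step 2): P = [1] / [8];  Q = [1] / [2]
  Insert 3 (step 3): P = [1, 3] / [8];  Q = [1, 3] / [2]
  Insert 4 (step 4): P = [1, 3, 4] / [8];  Q = [1, 3, 4] / [2]
  Insert 5 (step 5): P = [1, 3, 4, 5] / [8];  Q = [1, 3, 4, 5] / [2]
  Insert 9 (step 6): P = [1, 3, 4, 5, 9] / [8];  Q = [1, 3, 4, 5, 6] / [2]
  Insert 6 (step 7): P = [1, 3, 4, 5, 6] / [8, 9];  Q = [1, 3, 4, 5, 6] / [2, 7]
  Insert 7 (step 8): P = [1, 3, 4, 5, 6, 7] / [8, 9];  Q = [1, 3, 4, 5, 6, 8] / [2, 7]
  Insert 2 (step 9): P = [1, 2, 4, 5, 6, 7] / [3, 9] / [8];  Q = [1, 3, 4, 5, 6, 8] / [2, 7] / [9]
Final shape: (6, 2, 1).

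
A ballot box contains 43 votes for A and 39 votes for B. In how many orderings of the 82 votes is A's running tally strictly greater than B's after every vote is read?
Strict-lead orderings = 18816592728628647691200

Total orderings of the 82 votes with 43 for A: C(82, 43) = 385740150936887277669600. By the Bertrand ballot formula (Cycle Lemma / reflection principle), the number of orderings in which A is strictly ahead of B throughout is (p − q)/(p + q) · C(p + q, p) = (43 − 39)/(43 + 39) · 385740150936887277669600 = 18816592728628647691200.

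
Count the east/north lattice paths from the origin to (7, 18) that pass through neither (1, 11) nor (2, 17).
Number of paths = 459586

Inclusion–exclusion. Total paths: C(25, 7) = 480700. Through P₁: C(12, 1)·C(13, 6) = 20592. Through P₂: C(19, 2)·C(6, 5) = 1026. Since P₁ is strictly southwest of P₂, a monotone path through both must visit P₁ then P₂; paths through both = C(12, 1)·C(7, 1)·C(6, 5) = 504. Avoid both = 480700 − 20592 − 1026 + 504 = 459586.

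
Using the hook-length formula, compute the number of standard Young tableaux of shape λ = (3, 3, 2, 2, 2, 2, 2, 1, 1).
# SYT of shape (3, 3, 2, 2, 2, 2, 2, 1, 1) = 322218

Hook-length formula: f^λ = n! / Π hook(c), product over all cells c of the Young diagram. For λ = (3, 3, 2, 2, 2, 2, 2, 1, 1), n = 18 boxes. Hook lengths by row (left-to-right, top-to-bottom): [11, 8, 2]; [10, 7, 1]; [8, 5]; [7, 4]; [6, 3]; [5, 2]; [4, 1]; [2]; [1]. Product of hooks = 19869696000. So f^λ = 18! / 19869696000 = 6402373705728000 / 19869696000 = 322218.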